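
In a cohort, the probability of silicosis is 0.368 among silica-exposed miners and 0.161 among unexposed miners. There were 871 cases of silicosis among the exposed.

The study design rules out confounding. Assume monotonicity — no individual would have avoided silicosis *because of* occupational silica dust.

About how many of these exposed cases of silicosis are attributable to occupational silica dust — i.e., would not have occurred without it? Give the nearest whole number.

Let p₁ = 0.368, p₀ = 0.161.
PN = (p₁ − p₀)/p₁ = (0.368 − 0.161) / 0.368 ≈ 0.56250.
Attributable cases ≈ PN × (exposed cases) = 0.56250 × 871 ≈ 489.94.

about 490 cases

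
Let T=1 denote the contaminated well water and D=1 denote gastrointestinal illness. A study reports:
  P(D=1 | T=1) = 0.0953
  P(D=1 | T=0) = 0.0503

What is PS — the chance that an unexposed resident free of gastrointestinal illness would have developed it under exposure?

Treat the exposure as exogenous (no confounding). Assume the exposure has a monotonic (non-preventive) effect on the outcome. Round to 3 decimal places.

Let p₁ = 0.0953, p₀ = 0.0503.
Under exogeneity and monotonicity, PS = (p₁ − p₀) / (1 − p₀).
PS = (0.0953 − 0.0503) / (1 − 0.0503) = 0.045 / 0.9497 ≈ 0.0474

PS ≈ 0.047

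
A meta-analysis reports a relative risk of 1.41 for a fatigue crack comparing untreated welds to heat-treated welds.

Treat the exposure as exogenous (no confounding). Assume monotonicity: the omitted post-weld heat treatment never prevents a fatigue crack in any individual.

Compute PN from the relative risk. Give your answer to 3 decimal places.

Under exogeneity and monotonicity, PN = (RR − 1) / RR = 1 − 1/RR.
PN = (1.41 − 1) / 1.41 = 0.41 / 1.41 ≈ 0.2908

PN ≈ 0.291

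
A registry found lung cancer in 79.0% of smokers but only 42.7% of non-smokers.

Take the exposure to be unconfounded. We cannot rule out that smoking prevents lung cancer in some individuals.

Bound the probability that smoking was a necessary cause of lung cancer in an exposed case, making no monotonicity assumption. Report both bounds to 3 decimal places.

p₁ = 0.79, p₀ = 0.427.
Under exogeneity alone the bounds on PN are max{0,(p₁−p₀)/p₁} ≤ PN ≤ min{1,(1−p₀)/p₁}.
  lower = (p₁ − p₀)/p₁ = 0.363 / 0.79 ≈ 0.4595
  upper = min{1, (1 − p₀)/p₁} = 0.573 / 0.79 ≈ 0.7253

0.459 ≤ PN ≤ 0.725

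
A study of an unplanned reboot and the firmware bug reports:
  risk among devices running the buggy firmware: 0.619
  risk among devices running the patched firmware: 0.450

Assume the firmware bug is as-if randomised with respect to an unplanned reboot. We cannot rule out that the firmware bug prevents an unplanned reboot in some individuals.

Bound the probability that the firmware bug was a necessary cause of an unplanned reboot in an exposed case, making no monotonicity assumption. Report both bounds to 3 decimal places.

Let p₁ = 0.619, p₀ = 0.45.
Under exogeneity alone the bounds on PN are max{0,(p₁−p₀)/p₁} ≤ PN ≤ min{1,(1−p₀)/p₁}.
  lower = (p₁ − p₀)/p₁ = 0.169 / 0.619 ≈ 0.2730
  upper = min{1, (1 − p₀)/p₁} = 0.55 / 0.619 ≈ 0.8885

0.273 ≤ PN ≤ 0.889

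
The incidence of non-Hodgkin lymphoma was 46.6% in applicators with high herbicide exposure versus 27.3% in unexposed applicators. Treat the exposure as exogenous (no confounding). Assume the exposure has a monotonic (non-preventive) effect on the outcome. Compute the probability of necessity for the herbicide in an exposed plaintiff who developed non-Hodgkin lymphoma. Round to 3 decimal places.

p₁ = 0.466, p₀ = 0.273.
Under exogeneity and monotonicity, PN = (p₁ − p₀) / p₁.
PN = (0.466 − 0.273) / 0.466 = 0.193 / 0.466 ≈ 0.4142

PN ≈ 0.414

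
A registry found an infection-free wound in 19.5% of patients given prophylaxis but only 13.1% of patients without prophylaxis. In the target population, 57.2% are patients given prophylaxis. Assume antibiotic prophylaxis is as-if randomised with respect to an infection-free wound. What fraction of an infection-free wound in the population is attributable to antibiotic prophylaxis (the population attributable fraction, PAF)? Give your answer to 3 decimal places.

p₁ = 0.195, p₀ = 0.131.
Overall risk P(Y=1) = π·p₁ + (1−π)·p₀ = 0.572×0.195 + 0.428×0.131 = 0.16761.
Under exogeneity, PAF = [P(Y=1) − p₀] / P(Y=1).
PAF = (0.16761 − 0.131) / 0.16761 ≈ 0.2184

PAF ≈ 0.218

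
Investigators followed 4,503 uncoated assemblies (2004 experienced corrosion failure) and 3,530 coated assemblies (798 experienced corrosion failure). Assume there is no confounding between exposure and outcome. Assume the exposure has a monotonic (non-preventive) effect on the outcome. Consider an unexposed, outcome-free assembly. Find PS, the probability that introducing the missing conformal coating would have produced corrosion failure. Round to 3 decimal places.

p₁ = P(outcome | exposed) = 2004/4503 = 0.44504
p₀ = P(outcome | unexposed) = 798/3530 = 0.22606
Under exogeneity and monotonicity, PS = (p₁ − p₀) / (1 − p₀).
PS = (0.44504 − 0.22606) / (1 − 0.22606) = 0.21897 / 0.77394 ≈ 0.2829

PS ≈ 0.283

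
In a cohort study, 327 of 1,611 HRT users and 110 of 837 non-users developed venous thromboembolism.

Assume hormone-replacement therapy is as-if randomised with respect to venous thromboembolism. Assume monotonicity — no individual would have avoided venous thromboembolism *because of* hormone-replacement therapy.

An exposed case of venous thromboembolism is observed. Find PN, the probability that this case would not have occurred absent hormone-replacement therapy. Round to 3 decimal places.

p₁ = P(outcome | exposed) = 327/1611 = 0.20298
p₀ = P(outcome | unexposed) = 110/837 = 0.13142
Under exogeneity and monotonicity, PN = (p₁ − p₀) / p₁.
PN = (0.20298 − 0.13142) / 0.20298 = 0.071558 / 0.20298 ≈ 0.3525

PN ≈ 0.353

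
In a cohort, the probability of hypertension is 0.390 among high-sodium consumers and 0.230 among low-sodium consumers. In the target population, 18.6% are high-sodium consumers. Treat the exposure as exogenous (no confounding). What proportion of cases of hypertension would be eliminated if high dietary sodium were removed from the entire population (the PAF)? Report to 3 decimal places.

PAF ≈ 0.115

Let p₁ = 0.39, p₀ = 0.23.
Overall risk P(Y=1) = π·p₁ + (1−π)·p₀ = 0.186×0.39 + 0.814×0.23 = 0.25976.
Under exogeneity, PAF = [P(Y=1) − p₀] / P(Y=1).
PAF = (0.25976 − 0.23) / 0.25976 ≈ 0.1146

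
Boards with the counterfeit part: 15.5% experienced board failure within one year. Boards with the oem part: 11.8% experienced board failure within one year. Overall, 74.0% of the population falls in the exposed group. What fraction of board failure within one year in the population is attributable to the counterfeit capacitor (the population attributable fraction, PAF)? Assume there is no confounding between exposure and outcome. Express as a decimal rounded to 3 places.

p₁ = 0.155, p₀ = 0.118.
Overall risk P(Y=1) = π·p₁ + (1−π)·p₀ = 0.74×0.155 + 0.26×0.118 = 0.14538.
Under exogeneity, PAF = [P(Y=1) − p₀] / P(Y=1).
PAF = (0.14538 − 0.118) / 0.14538 ≈ 0.1883

PAF ≈ 0.188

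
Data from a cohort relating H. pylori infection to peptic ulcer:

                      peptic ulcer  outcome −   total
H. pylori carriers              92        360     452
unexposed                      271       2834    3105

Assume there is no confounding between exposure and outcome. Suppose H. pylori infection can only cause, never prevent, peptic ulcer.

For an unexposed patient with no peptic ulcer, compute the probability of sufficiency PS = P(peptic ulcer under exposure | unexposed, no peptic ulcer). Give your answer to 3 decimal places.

p₁ = P(outcome | exposed) = 92/452 = 0.20354
p₀ = P(outcome | unexposed) = 271/3105 = 0.087279
Under exogeneity and monotonicity, PS = (p₁ − p₀) / (1 − p₀).
PS = (0.20354 − 0.087279) / (1 − 0.087279) = 0.11626 / 0.91272 ≈ 0.1274

PS ≈ 0.127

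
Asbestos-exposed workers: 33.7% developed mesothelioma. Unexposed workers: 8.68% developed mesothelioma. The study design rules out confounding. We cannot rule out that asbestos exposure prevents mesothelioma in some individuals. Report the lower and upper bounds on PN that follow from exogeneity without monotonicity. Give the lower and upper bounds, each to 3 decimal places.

p₁ = 0.337, p₀ = 0.0868.
Under exogeneity alone the bounds on PN are max{0,(p₁−p₀)/p₁} ≤ PN ≤ min{1,(1−p₀)/p₁}.
  lower = (p₁ − p₀)/p₁ = 0.2502 / 0.337 ≈ 0.7424
  upper = min{1, (1 − p₀)/p₁} = 0.9132 / 0.337 ≈ 2.7098 → capped at 1

0.742 ≤ PN ≤ 1.000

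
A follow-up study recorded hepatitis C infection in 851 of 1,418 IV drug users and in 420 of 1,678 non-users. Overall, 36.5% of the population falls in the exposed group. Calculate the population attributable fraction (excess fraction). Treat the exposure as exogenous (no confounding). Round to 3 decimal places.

p₁ = P(outcome | exposed) = 851/1418 = 0.60014
p₀ = P(outcome | unexposed) = 420/1678 = 0.2503
Overall risk P(Y=1) = π·p₁ + (1−π)·p₀ = 0.365×0.60014 + 0.635×0.2503 = 0.37799.
Under exogeneity, PAF = [P(Y=1) − p₀] / P(Y=1).
PAF = (0.37799 − 0.2503) / 0.37799 ≈ 0.3378

PAF ≈ 0.338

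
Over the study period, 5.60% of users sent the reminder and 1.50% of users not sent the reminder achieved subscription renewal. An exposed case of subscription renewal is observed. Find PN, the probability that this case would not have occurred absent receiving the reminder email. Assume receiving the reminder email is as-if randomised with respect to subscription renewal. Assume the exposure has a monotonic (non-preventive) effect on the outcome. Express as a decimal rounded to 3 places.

p₁ = 0.056, p₀ = 0.015.
Under exogeneity and monotonicity, PN = (p₁ − p₀) / p₁.
PN = (0.056 − 0.015) / 0.056 = 0.041 / 0.056 ≈ 0.7321

PN ≈ 0.732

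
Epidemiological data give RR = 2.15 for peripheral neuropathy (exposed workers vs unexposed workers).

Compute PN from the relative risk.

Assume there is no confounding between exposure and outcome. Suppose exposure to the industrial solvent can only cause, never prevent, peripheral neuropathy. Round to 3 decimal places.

PN ≈ 0.535

Under exogeneity and monotonicity, PN = (RR − 1) / RR = 1 − 1/RR.
PN = (2.15 − 1) / 2.15 = 1.15 / 2.15 ≈ 0.5349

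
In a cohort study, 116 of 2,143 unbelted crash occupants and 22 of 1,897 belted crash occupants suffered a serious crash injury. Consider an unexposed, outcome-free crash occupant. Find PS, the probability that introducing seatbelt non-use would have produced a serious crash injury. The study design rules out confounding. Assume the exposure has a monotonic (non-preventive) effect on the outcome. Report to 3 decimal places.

p₁ = P(outcome | exposed) = 116/2143 = 0.05413
p₀ = P(outcome | unexposed) = 22/1897 = 0.011597
Under exogeneity and monotonicity, PS = (p₁ − p₀) / (1 − p₀).
PS = (0.05413 − 0.011597) / (1 − 0.011597) = 0.042532 / 0.9884 ≈ 0.0430

PS ≈ 0.043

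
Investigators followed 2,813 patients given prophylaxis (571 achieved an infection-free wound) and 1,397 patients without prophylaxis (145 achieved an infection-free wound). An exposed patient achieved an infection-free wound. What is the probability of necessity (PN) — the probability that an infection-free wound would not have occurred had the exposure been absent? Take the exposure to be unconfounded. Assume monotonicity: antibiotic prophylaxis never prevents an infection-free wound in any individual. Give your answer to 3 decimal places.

p₁ = P(outcome | exposed) = 571/2813 = 0.20299
p₀ = P(outcome | unexposed) = 145/1397 = 0.10379
Under exogeneity and monotonicity, PN = (p₁ − p₀) / p₁.
PN = (0.20299 − 0.10379) / 0.20299 = 0.099192 / 0.20299 ≈ 0.4887

PN ≈ 0.489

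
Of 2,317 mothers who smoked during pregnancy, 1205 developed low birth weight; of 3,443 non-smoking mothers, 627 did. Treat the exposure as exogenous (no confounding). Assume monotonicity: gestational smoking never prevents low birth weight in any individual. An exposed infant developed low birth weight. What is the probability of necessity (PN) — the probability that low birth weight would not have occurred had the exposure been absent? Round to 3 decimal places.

p₁ = P(outcome | exposed) = 1205/2317 = 0.52007
p₀ = P(outcome | unexposed) = 627/3443 = 0.18211
Under exogeneity and monotonicity, PN = (p₁ − p₀) / p₁.
PN = (0.52007 − 0.18211) / 0.52007 = 0.33796 / 0.52007 ≈ 0.6498

PN ≈ 0.650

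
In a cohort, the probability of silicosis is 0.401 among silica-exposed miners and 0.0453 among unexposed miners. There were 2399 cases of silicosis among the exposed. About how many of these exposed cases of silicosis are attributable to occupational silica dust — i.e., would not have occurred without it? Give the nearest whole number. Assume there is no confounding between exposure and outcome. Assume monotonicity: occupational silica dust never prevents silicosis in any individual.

about 2128 cases

Let p₁ = 0.401, p₀ = 0.0453.
PN = (p₁ − p₀)/p₁ = (0.401 − 0.0453) / 0.401 ≈ 0.88703.
Attributable cases ≈ PN × (exposed cases) = 0.88703 × 2399 ≈ 2127.99.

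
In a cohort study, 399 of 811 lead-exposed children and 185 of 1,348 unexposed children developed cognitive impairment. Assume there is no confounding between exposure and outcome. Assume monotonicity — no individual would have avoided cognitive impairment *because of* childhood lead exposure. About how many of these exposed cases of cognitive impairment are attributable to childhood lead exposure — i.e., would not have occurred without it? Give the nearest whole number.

about 288 cases

p₁ = P(outcome | exposed) = 399/811 = 0.49199
p₀ = P(outcome | unexposed) = 185/1348 = 0.13724
PN = (p₁ − p₀)/p₁ = (0.49199 − 0.13724) / 0.49199 ≈ 0.72105.
Attributable cases ≈ PN × (exposed cases) = 0.72105 × 399 ≈ 287.70.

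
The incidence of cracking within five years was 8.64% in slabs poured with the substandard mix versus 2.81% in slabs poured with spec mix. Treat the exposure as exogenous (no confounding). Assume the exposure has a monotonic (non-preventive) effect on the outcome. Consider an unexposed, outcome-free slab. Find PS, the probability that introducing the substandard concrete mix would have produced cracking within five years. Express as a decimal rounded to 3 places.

p₁ = 0.0864, p₀ = 0.0281.
Under exogeneity and monotonicity, PS = (p₁ − p₀) / (1 − p₀).
PS = (0.0864 − 0.0281) / (1 − 0.0281) = 0.0583 / 0.9719 ≈ 0.0600

PS ≈ 0.060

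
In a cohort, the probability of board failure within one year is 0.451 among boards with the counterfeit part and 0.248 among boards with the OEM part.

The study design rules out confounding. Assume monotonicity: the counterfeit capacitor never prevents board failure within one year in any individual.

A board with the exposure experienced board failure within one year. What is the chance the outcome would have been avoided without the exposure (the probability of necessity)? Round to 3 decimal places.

Let p₁ = 0.451, p₀ = 0.248.
Under exogeneity and monotonicity, PN = (p₁ − p₀) / p₁.
PN = (0.451 − 0.248) / 0.451 = 0.203 / 0.451 ≈ 0.4501

PN ≈ 0.450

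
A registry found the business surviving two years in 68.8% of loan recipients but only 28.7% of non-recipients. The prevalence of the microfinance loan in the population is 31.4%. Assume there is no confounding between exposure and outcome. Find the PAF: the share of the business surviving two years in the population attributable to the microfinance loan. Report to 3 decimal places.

p₁ = 0.688, p₀ = 0.287.
Overall risk P(Y=1) = π·p₁ + (1−π)·p₀ = 0.314×0.688 + 0.686×0.287 = 0.41291.
Under exogeneity, PAF = [P(Y=1) − p₀] / P(Y=1).
PAF = (0.41291 − 0.287) / 0.41291 ≈ 0.3049

PAF ≈ 0.305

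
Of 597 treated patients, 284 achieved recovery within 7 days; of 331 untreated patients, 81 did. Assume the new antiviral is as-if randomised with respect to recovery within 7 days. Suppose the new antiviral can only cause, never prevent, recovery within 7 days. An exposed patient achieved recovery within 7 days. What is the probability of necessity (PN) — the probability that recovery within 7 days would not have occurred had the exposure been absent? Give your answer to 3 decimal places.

PN ≈ 0.486

p₁ = P(outcome | exposed) = 284/597 = 0.47571
p₀ = P(outcome | unexposed) = 81/331 = 0.24471
Under exogeneity and monotonicity, PN = (p₁ − p₀) / p₁.
PN = (0.47571 − 0.24471) / 0.47571 = 0.231 / 0.47571 ≈ 0.4856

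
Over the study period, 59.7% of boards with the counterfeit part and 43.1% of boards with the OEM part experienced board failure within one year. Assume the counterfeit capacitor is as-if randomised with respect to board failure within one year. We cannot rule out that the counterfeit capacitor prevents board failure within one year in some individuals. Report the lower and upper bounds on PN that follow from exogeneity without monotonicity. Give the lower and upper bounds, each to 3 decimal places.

p₁ = 0.597, p₀ = 0.431.
Under exogeneity alone the bounds on PN are max{0,(p₁−p₀)/p₁} ≤ PN ≤ min{1,(1−p₀)/p₁}.
  lower = (p₁ − p₀)/p₁ = 0.166 / 0.597 ≈ 0.2781
  upper = min{1, (1 − p₀)/p₁} = 0.569 / 0.597 ≈ 0.9531

0.278 ≤ PN ≤ 0.953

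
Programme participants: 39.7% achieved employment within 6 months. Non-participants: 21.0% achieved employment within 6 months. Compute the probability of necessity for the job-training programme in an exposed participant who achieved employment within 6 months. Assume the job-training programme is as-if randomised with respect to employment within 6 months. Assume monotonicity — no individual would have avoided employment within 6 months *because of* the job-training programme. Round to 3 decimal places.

PN ≈ 0.471

p₁ = 0.397, p₀ = 0.21.
Under exogeneity and monotonicity, PN = (p₁ − p₀) / p₁.
PN = (0.397 − 0.21) / 0.397 = 0.187 / 0.397 ≈ 0.4710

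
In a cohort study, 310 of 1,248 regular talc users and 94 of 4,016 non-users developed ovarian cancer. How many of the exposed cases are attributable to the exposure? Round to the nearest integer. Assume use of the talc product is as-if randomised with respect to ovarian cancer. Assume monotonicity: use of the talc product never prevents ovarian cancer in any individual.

p₁ = P(outcome | exposed) = 310/1248 = 0.2484
p₀ = P(outcome | unexposed) = 94/4016 = 0.023406
PN = (p₁ − p₀)/p₁ = (0.2484 − 0.023406) / 0.2484 ≈ 0.90577.
Attributable cases ≈ PN × (exposed cases) = 0.90577 × 310 ≈ 280.79.

about 281 cases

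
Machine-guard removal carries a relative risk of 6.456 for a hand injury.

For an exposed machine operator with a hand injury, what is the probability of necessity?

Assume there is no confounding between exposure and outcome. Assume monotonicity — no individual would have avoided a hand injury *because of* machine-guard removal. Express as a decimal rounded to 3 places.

PN ≈ 0.845

Under exogeneity and monotonicity, PN = (RR − 1) / RR = 1 − 1/RR.
PN = (6.456 − 1) / 6.456 = 5.456 / 6.456 ≈ 0.8451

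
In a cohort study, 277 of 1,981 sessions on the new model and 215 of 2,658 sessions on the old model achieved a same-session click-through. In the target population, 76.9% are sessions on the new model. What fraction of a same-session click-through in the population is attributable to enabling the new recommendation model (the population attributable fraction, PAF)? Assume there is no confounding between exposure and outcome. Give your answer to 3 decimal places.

PAF ≈ 0.359

p₁ = P(outcome | exposed) = 277/1981 = 0.13983
p₀ = P(outcome | unexposed) = 215/2658 = 0.080888
Overall risk P(Y=1) = π·p₁ + (1−π)·p₀ = 0.769×0.13983 + 0.231×0.080888 = 0.12621.
Under exogeneity, PAF = [P(Y=1) − p₀] / P(Y=1).
PAF = (0.12621 − 0.080888) / 0.12621 ≈ 0.3591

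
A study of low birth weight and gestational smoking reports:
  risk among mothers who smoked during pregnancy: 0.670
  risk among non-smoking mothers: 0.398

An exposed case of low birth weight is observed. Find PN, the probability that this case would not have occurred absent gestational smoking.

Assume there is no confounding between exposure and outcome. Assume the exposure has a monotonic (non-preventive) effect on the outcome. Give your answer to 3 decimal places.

Let p₁ = 0.67, p₀ = 0.398.
Under exogeneity and monotonicity, PN = (p₁ − p₀) / p₁.
PN = (0.67 − 0.398) / 0.67 = 0.272 / 0.67 ≈ 0.4060

PN ≈ 0.406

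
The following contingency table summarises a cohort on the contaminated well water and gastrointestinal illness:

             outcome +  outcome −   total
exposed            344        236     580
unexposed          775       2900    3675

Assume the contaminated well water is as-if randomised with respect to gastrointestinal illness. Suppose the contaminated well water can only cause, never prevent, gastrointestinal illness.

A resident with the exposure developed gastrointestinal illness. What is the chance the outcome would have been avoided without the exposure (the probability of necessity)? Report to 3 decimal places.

PN ≈ 0.644

p₁ = P(outcome | exposed) = 344/580 = 0.5931
p₀ = P(outcome | unexposed) = 775/3675 = 0.21088
Under exogeneity and monotonicity, PN = (p₁ − p₀)/p₁.
PN = (0.5931 − 0.21088) / 0.5931 ≈ 0.6444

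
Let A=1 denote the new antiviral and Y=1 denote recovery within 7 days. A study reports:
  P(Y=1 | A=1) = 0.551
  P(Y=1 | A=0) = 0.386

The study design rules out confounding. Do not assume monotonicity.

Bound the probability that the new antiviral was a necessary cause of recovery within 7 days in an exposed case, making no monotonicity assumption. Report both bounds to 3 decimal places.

0.299 ≤ PN ≤ 1.000

Let p₁ = 0.551, p₀ = 0.386.
Under exogeneity alone the bounds on PN are max{0,(p₁−p₀)/p₁} ≤ PN ≤ min{1,(1−p₀)/p₁}.
  lower = (p₁ − p₀)/p₁ = 0.165 / 0.551 ≈ 0.2995
  upper = min{1, (1 − p₀)/p₁} = 0.614 / 0.551 ≈ 1.1143 → capped at 1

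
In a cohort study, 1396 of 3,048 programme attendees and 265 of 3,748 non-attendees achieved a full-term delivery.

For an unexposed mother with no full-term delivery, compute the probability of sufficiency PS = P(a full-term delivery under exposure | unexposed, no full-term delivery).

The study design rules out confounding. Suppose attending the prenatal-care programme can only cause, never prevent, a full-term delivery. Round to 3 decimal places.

p₁ = P(outcome | exposed) = 1396/3048 = 0.45801
p₀ = P(outcome | unexposed) = 265/3748 = 0.070704
Under exogeneity and monotonicity, PS = (p₁ − p₀) / (1 − p₀).
PS = (0.45801 − 0.070704) / (1 − 0.070704) = 0.3873 / 0.9293 ≈ 0.4168

PS ≈ 0.417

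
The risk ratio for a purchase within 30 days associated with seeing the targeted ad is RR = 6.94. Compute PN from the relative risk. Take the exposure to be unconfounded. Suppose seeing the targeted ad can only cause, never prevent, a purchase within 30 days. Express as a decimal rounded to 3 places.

PN ≈ 0.856

Under exogeneity and monotonicity, PN = (RR − 1) / RR = 1 − 1/RR.
PN = (6.94 − 1) / 6.94 = 5.94 / 6.94 ≈ 0.8559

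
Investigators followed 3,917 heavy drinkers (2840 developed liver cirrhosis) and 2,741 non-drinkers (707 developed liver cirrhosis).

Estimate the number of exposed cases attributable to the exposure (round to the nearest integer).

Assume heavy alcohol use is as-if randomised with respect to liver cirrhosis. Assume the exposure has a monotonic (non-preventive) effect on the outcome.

about 1830 cases

p₁ = P(outcome | exposed) = 2840/3917 = 0.72504
p₀ = P(outcome | unexposed) = 707/2741 = 0.25794
PN = (p₁ − p₀)/p₁ = (0.72504 − 0.25794) / 0.72504 ≈ 0.64425.
Attributable cases ≈ PN × (exposed cases) = 0.64425 × 2840 ≈ 1829.67.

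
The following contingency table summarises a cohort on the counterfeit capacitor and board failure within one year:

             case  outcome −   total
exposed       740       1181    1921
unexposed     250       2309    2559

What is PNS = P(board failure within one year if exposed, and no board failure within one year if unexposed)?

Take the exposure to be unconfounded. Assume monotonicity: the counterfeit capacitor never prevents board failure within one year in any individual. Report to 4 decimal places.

p₁ = P(outcome | exposed) = 740/1921 = 0.38522
p₀ = P(outcome | unexposed) = 250/2559 = 0.097694
Under exogeneity and monotonicity, PNS = p₁ − p₀.
PNS = 0.38522 − 0.097694 = 0.28752

PNS ≈ 0.2875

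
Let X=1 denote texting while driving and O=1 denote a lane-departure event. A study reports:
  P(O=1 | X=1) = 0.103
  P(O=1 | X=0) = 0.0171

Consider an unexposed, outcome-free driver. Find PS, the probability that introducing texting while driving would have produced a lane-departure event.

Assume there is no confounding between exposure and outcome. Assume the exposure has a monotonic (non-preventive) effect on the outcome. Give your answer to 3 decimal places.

PS ≈ 0.087

Let p₁ = 0.103, p₀ = 0.0171.
Under exogeneity and monotonicity, PS = (p₁ − p₀) / (1 − p₀).
PS = (0.103 − 0.0171) / (1 − 0.0171) = 0.0859 / 0.9829 ≈ 0.0874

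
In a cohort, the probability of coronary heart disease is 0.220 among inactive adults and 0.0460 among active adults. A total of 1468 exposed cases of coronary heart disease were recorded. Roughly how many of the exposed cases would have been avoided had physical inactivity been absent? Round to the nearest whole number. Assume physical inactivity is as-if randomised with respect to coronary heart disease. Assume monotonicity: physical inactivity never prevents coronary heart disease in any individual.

Let p₁ = 0.22, p₀ = 0.046.
PN = (p₁ − p₀)/p₁ = (0.22 − 0.046) / 0.22 ≈ 0.79091.
Attributable cases ≈ PN × (exposed cases) = 0.79091 × 1468 ≈ 1161.05.

about 1161 cases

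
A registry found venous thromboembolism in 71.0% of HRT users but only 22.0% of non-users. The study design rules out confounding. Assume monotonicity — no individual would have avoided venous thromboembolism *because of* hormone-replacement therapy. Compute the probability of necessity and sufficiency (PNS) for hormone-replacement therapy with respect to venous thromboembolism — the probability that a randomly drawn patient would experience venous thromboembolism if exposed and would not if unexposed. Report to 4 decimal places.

PNS ≈ 0.4900

p₁ = 0.71, p₀ = 0.22.
Under exogeneity and monotonicity, PNS = p₁ − p₀.
PNS = 0.71 − 0.22 = 0.49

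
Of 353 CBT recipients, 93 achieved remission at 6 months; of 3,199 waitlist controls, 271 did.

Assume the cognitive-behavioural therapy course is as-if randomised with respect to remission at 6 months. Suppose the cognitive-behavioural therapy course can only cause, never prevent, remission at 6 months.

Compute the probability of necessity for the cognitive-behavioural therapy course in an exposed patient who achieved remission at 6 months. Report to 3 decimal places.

p₁ = P(outcome | exposed) = 93/353 = 0.26346
p₀ = P(outcome | unexposed) = 271/3199 = 0.084714
Under exogeneity and monotonicity, PN = (p₁ − p₀) / p₁.
PN = (0.26346 − 0.084714) / 0.26346 = 0.17874 / 0.26346 ≈ 0.6785

PN ≈ 0.678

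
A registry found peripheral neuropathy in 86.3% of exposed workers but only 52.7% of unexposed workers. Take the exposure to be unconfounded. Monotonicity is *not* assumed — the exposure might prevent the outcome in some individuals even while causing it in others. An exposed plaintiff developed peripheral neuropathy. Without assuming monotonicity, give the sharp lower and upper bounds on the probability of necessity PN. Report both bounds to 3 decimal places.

p₁ = 0.863, p₀ = 0.527.
Under exogeneity alone the bounds on PN are max{0,(p₁−p₀)/p₁} ≤ PN ≤ min{1,(1−p₀)/p₁}.
  lower = (p₁ − p₀)/p₁ = 0.336 / 0.863 ≈ 0.3893
  upper = min{1, (1 − p₀)/p₁} = 0.473 / 0.863 ≈ 0.5481

0.389 ≤ PN ≤ 0.548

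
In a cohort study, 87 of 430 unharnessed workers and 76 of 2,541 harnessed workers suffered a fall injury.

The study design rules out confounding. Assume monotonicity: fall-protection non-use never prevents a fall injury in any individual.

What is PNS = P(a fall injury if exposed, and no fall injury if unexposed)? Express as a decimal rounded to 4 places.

p₁ = P(outcome | exposed) = 87/430 = 0.20233
p₀ = P(outcome | unexposed) = 76/2541 = 0.029909
Under exogeneity and monotonicity, PNS = p₁ − p₀.
PNS = 0.20233 − 0.029909 = 0.17242

PNS ≈ 0.1724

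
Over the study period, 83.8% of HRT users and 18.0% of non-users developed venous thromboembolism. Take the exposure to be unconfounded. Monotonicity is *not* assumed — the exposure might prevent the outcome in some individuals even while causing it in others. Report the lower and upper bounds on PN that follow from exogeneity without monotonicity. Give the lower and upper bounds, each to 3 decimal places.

0.785 ≤ PN ≤ 0.979

p₁ = 0.838, p₀ = 0.18.
Under exogeneity alone the bounds on PN are max{0,(p₁−p₀)/p₁} ≤ PN ≤ min{1,(1−p₀)/p₁}.
  lower = (p₁ − p₀)/p₁ = 0.658 / 0.838 ≈ 0.7852
  upper = min{1, (1 − p₀)/p₁} = 0.82 / 0.838 ≈ 0.9785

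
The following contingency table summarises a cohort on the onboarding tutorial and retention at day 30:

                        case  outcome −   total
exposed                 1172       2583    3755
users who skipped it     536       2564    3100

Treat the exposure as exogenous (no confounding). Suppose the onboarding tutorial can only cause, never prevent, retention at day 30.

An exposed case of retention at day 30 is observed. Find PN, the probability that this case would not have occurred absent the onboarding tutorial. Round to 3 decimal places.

p₁ = P(outcome | exposed) = 1172/3755 = 0.31212
p₀ = P(outcome | unexposed) = 536/3100 = 0.1729
Under exogeneity and monotonicity, PN = (p₁ − p₀)/p₁.
PN = (0.31212 − 0.1729) / 0.31212 ≈ 0.4460

PN ≈ 0.446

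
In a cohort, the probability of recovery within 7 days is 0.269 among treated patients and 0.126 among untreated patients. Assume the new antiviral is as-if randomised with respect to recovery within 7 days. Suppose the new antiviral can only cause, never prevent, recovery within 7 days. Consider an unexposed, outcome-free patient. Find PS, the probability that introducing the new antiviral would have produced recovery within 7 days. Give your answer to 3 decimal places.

PS ≈ 0.164

Let p₁ = 0.269, p₀ = 0.126.
Under exogeneity and monotonicity, PS = (p₁ − p₀) / (1 − p₀).
PS = (0.269 − 0.126) / (1 − 0.126) = 0.143 / 0.874 ≈ 0.1636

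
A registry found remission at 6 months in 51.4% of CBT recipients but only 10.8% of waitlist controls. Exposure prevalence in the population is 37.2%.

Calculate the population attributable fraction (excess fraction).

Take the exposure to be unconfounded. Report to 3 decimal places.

p₁ = 0.514, p₀ = 0.108.
Overall risk P(Y=1) = π·p₁ + (1−π)·p₀ = 0.372×0.514 + 0.628×0.108 = 0.25903.
Under exogeneity, PAF = [P(Y=1) − p₀] / P(Y=1).
PAF = (0.25903 − 0.108) / 0.25903 ≈ 0.5831

PAF ≈ 0.583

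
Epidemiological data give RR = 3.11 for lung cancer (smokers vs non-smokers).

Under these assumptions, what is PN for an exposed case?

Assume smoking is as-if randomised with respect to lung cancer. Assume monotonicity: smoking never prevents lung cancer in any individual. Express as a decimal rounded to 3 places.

Under exogeneity and monotonicity, PN = (RR − 1) / RR = 1 − 1/RR.
PN = (3.11 − 1) / 3.11 = 2.11 / 3.11 ≈ 0.6785

PN ≈ 0.678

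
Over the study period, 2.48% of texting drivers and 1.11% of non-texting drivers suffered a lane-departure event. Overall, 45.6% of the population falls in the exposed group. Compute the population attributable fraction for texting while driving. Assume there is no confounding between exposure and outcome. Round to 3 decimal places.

p₁ = 0.0248, p₀ = 0.0111.
Overall risk P(Y=1) = π·p₁ + (1−π)·p₀ = 0.456×0.0248 + 0.544×0.0111 = 0.017347.
Under exogeneity, PAF = [P(Y=1) − p₀] / P(Y=1).
PAF = (0.017347 − 0.0111) / 0.017347 ≈ 0.3601

PAF ≈ 0.360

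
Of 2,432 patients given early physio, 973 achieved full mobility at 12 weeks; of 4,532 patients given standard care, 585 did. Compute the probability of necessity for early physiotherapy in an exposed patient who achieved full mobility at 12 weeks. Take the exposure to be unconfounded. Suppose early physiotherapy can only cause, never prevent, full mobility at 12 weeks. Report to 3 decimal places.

PN ≈ 0.677

p₁ = P(outcome | exposed) = 973/2432 = 0.40008
p₀ = P(outcome | unexposed) = 585/4532 = 0.12908
Under exogeneity and monotonicity, PN = (p₁ − p₀) / p₁.
PN = (0.40008 − 0.12908) / 0.40008 = 0.271 / 0.40008 ≈ 0.6774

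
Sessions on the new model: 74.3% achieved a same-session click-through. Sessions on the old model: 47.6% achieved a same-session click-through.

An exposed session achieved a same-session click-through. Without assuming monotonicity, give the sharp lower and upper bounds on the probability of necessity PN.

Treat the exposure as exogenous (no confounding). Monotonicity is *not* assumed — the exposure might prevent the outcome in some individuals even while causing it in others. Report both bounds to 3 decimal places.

0.359 ≤ PN ≤ 0.705

p₁ = 0.743, p₀ = 0.476.
Under exogeneity alone the bounds on PN are max{0,(p₁−p₀)/p₁} ≤ PN ≤ min{1,(1−p₀)/p₁}.
  lower = (p₁ − p₀)/p₁ = 0.267 / 0.743 ≈ 0.3594
  upper = min{1, (1 − p₀)/p₁} = 0.524 / 0.743 ≈ 0.7052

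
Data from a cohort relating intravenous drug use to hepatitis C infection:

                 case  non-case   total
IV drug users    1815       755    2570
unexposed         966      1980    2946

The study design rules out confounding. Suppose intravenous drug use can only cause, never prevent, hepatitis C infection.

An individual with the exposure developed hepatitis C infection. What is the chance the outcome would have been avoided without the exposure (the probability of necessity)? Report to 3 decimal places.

p₁ = P(outcome | exposed) = 1815/2570 = 0.70623
p₀ = P(outcome | unexposed) = 966/2946 = 0.3279
Under exogeneity and monotonicity, PN = (p₁ − p₀)/p₁.
PN = (0.70623 − 0.3279) / 0.70623 ≈ 0.5357

PN ≈ 0.536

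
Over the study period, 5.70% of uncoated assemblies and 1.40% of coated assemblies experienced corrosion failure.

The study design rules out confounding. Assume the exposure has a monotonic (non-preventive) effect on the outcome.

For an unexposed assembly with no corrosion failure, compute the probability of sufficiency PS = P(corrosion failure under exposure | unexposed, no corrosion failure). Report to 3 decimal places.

p₁ = 0.057, p₀ = 0.014.
Under exogeneity and monotonicity, PS = (p₁ − p₀) / (1 − p₀).
PS = (0.057 − 0.014) / (1 − 0.014) = 0.043 / 0.986 ≈ 0.0436

PS ≈ 0.044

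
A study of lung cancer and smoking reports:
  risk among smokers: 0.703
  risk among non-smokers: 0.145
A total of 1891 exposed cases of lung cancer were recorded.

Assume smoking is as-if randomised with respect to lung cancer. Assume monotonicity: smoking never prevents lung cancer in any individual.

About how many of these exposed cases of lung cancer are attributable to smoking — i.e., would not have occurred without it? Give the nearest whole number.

Let p₁ = 0.703, p₀ = 0.145.
PN = (p₁ − p₀)/p₁ = (0.703 − 0.145) / 0.703 ≈ 0.79374.
Attributable cases ≈ PN × (exposed cases) = 0.79374 × 1891 ≈ 1500.96.

about 1501 cases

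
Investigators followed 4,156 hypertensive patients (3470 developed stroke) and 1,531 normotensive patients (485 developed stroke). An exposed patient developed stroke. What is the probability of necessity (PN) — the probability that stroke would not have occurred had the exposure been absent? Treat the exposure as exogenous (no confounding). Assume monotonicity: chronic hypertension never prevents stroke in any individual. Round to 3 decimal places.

p₁ = P(outcome | exposed) = 3470/4156 = 0.83494
p₀ = P(outcome | unexposed) = 485/1531 = 0.31679
Under exogeneity and monotonicity, PN = (p₁ − p₀) / p₁.
PN = (0.83494 − 0.31679) / 0.83494 = 0.51815 / 0.83494 ≈ 0.6206

PN ≈ 0.621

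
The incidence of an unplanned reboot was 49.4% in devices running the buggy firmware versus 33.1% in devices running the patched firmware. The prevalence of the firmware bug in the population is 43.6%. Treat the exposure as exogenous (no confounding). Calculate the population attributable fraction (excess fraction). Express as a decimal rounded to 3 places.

PAF ≈ 0.177

p₁ = 0.494, p₀ = 0.331.
Overall risk P(Y=1) = π·p₁ + (1−π)·p₀ = 0.436×0.494 + 0.564×0.331 = 0.40207.
Under exogeneity, PAF = [P(Y=1) − p₀] / P(Y=1).
PAF = (0.40207 − 0.331) / 0.40207 ≈ 0.1768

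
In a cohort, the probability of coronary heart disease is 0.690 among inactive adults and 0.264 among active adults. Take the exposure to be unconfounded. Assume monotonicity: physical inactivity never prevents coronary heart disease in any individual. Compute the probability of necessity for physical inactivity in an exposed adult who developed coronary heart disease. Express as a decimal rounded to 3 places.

PN ≈ 0.617

Let p₁ = 0.69, p₀ = 0.264.
Under exogeneity and monotonicity, PN = (p₁ − p₀) / p₁.
PN = (0.69 − 0.264) / 0.69 = 0.426 / 0.69 ≈ 0.6174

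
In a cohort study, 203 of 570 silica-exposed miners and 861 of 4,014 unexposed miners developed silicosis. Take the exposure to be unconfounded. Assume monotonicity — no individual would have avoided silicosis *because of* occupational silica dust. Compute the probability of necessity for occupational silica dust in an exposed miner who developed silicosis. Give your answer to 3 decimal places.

p₁ = P(outcome | exposed) = 203/570 = 0.35614
p₀ = P(outcome | unexposed) = 861/4014 = 0.2145
Under exogeneity and monotonicity, PN = (p₁ − p₀) / p₁.
PN = (0.35614 − 0.2145) / 0.35614 = 0.14164 / 0.35614 ≈ 0.3977

PN ≈ 0.398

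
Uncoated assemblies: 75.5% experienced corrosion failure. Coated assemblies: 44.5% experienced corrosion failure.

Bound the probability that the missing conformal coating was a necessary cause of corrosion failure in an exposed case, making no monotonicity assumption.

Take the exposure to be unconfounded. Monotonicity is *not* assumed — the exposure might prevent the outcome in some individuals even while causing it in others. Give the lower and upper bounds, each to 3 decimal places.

0.411 ≤ PN ≤ 0.735

p₁ = 0.755, p₀ = 0.445.
Under exogeneity alone the bounds on PN are max{0,(p₁−p₀)/p₁} ≤ PN ≤ min{1,(1−p₀)/p₁}.
  lower = (p₁ − p₀)/p₁ = 0.31 / 0.755 ≈ 0.4106
  upper = min{1, (1 − p₀)/p₁} = 0.555 / 0.755 ≈ 0.7351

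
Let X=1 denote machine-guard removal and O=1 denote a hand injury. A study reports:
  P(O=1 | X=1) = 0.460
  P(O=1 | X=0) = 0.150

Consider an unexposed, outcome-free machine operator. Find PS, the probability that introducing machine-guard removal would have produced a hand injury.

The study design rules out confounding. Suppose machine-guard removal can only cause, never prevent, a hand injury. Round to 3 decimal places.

Let p₁ = 0.46, p₀ = 0.15.
Under exogeneity and monotonicity, PS = (p₁ − p₀) / (1 − p₀).
PS = (0.46 − 0.15) / (1 − 0.15) = 0.31 / 0.85 ≈ 0.3647

PS ≈ 0.365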